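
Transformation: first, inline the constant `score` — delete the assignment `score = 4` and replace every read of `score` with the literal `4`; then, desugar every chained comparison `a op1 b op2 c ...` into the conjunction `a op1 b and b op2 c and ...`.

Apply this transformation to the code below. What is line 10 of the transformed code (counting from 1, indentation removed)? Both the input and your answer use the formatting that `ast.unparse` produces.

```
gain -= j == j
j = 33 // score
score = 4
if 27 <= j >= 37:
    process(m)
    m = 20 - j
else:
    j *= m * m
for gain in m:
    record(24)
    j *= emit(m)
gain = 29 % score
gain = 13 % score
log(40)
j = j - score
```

Transformed code:
gain -= j == j
j = 33 // 4
if 27 <= j and j >= 37:
    process(m)
    m = 20 - j
else:
    j *= m * m
for gain in m:
    record(24)
    j *= emit(m)
gain = 29 % 4
gain = 13 % 4
log(40)
j = j - 4

j *= emit(m)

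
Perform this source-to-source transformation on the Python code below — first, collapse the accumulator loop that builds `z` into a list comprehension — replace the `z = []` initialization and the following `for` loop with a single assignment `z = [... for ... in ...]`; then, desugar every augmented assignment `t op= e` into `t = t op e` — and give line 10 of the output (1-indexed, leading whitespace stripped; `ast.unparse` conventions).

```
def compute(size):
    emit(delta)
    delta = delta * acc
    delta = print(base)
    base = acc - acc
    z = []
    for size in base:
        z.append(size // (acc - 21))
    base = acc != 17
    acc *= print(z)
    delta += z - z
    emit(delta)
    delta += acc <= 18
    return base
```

emit(delta)

Transformed code:
def compute(size):
    emit(delta)
    delta = delta * acc
    delta = print(base)
    base = acc - acc
    z = [size // (acc - 21) for size in base]
    base = acc != 17
    acc = acc * print(z)
    delta = delta + (z - z)
    emit(delta)
    delta = delta + (acc <= 18)
    return base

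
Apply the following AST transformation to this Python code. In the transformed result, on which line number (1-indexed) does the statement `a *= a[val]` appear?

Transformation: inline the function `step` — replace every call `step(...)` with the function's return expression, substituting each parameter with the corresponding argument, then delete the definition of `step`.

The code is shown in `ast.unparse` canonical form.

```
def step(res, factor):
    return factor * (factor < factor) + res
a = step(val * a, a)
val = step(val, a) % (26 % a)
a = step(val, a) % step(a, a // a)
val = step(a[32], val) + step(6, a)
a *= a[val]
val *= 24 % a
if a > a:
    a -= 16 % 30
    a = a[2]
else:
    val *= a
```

Transformed code:
a = a * (a < a) + val * a
val = (a * (a < a) + val) % (26 % a)
a = (a * (a < a) + val) % (a // a * (a // a < a // a) + a)
val = val * (val < val) + a[32] + (a * (a < a) + 6)
a *= a[val]
val *= 24 % a
if a > a:
    a -= 16 % 30
    a = a[2]
else:
    val *= a

5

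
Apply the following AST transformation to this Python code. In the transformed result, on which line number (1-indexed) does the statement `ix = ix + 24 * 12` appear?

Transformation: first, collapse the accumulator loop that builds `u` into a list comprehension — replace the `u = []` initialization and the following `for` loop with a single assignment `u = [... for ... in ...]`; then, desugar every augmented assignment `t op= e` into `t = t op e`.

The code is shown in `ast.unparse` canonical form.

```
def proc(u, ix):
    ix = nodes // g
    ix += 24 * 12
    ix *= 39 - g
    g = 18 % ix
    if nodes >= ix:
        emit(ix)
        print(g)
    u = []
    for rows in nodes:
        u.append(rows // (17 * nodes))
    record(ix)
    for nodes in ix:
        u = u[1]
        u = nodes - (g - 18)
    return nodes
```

Transformed code:
def proc(u, ix):
    ix = nodes // g
    ix = ix + 24 * 12
    ix = ix * (39 - g)
    g = 18 % ix
    if nodes >= ix:
        emit(ix)
        print(g)
    u = [rows // (17 * nodes) for rows in nodes]
    record(ix)
    for nodes in ix:
        u = u[1]
        u = nodes - (g - 18)
    return nodes

3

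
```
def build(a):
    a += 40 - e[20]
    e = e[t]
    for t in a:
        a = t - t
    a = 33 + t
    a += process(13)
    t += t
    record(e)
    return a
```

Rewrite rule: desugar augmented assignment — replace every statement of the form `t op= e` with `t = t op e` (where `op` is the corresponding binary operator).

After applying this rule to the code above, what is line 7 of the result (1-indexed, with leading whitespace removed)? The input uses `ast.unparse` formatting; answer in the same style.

Transformed code:
def build(a):
    a = a + (40 - e[20])
    e = e[t]
    for t in a:
        a = t - t
    a = 33 + t
    a = a + process(13)
    t = t + t
    record(e)
    return a

a = a + process(13)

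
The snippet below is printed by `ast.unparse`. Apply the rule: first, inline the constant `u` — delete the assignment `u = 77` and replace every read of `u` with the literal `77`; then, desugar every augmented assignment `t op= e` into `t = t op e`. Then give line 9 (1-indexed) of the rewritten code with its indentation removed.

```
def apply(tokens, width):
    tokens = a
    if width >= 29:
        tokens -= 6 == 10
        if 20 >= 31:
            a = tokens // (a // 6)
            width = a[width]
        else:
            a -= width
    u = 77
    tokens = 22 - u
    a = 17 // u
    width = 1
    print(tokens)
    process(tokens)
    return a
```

Transformed code:
def apply(tokens, width):
    tokens = a
    if width >= 29:
        tokens = tokens - (6 == 10)
        if 20 >= 31:
            a = tokens // (a // 6)
            width = a[width]
        else:
            a = a - width
    tokens = 22 - 77
    a = 17 // 77
    width = 1
    print(tokens)
    process(tokens)
    return a

a = a - width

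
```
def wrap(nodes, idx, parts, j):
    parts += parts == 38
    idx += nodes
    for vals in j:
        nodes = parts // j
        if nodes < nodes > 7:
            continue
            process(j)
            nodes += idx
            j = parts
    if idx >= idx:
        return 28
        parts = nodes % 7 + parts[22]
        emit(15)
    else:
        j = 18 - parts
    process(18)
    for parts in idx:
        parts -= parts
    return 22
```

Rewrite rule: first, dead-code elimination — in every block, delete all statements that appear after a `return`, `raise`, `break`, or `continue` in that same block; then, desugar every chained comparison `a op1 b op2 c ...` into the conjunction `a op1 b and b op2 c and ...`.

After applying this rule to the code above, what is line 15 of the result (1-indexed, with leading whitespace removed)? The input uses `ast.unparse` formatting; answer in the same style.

Transformed code:
def wrap(nodes, idx, parts, j):
    parts += parts == 38
    idx += nodes
    for vals in j:
        nodes = parts // j
        if nodes < nodes and nodes > 7:
            continue
    if idx >= idx:
        return 28
    else:
        j = 18 - parts
    process(18)
    for parts in idx:
        parts -= parts
    return 22

return 22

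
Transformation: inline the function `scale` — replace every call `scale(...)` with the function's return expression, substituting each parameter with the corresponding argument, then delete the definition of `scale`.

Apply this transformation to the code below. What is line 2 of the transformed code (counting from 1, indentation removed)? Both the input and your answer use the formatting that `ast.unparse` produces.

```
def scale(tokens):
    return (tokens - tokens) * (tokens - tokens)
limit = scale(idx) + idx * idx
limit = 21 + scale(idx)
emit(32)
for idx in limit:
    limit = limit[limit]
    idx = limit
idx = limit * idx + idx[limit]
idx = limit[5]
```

Transformed code:
limit = (idx - idx) * (idx - idx) + idx * idx
limit = 21 + (idx - idx) * (idx - idx)
emit(32)
for idx in limit:
    limit = limit[limit]
    idx = limit
idx = limit * idx + idx[limit]
idx = limit[5]

limit = 21 + (idx - idx) * (idx - idx)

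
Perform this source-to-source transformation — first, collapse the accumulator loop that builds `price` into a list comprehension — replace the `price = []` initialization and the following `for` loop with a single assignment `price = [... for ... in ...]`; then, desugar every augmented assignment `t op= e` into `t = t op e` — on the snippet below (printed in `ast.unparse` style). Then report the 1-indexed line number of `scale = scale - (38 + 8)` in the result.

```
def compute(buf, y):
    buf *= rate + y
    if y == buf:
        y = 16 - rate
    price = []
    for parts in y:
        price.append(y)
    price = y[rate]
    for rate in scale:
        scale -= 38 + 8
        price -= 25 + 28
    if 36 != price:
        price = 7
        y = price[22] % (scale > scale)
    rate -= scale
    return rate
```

8

Transformed code:
def compute(buf, y):
    buf = buf * (rate + y)
    if y == buf:
        y = 16 - rate
    price = [y for parts in y]
    price = y[rate]
    for rate in scale:
        scale = scale - (38 + 8)
        price = price - (25 + 28)
    if 36 != price:
        price = 7
        y = price[22] % (scale > scale)
    rate = rate - scale
    return rate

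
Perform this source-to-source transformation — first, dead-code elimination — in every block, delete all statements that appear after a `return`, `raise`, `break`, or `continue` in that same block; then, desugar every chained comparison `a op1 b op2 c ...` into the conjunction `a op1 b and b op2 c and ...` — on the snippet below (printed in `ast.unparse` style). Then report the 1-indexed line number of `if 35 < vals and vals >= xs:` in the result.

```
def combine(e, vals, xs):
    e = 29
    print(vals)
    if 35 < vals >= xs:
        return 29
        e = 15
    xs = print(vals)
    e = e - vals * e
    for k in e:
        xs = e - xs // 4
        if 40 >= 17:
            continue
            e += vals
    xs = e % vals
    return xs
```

4

Transformed code:
def combine(e, vals, xs):
    e = 29
    print(vals)
    if 35 < vals and vals >= xs:
        return 29
    xs = print(vals)
    e = e - vals * e
    for k in e:
        xs = e - xs // 4
        if 40 >= 17:
            continue
    xs = e % vals
    return xs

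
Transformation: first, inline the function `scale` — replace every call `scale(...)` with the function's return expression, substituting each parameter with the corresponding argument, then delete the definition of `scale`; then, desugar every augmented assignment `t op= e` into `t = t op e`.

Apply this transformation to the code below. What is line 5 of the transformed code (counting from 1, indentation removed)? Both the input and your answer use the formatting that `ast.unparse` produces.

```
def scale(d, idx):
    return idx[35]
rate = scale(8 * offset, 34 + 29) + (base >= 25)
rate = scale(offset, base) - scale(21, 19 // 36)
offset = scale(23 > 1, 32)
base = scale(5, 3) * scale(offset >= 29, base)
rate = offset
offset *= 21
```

rate = offset

Transformed code:
rate = (34 + 29)[35] + (base >= 25)
rate = base[35] - (19 // 36)[35]
offset = 32[35]
base = 3[35] * base[35]
rate = offset
offset = offset * 21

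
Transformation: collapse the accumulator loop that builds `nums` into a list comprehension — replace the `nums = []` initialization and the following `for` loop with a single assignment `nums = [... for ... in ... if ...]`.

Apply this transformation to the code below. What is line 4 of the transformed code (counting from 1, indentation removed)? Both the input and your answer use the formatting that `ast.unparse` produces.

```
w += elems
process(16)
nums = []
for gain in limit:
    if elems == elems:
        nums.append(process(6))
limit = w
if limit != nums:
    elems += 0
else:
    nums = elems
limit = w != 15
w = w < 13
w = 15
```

Transformed code:
w += elems
process(16)
nums = [process(6) for gain in limit if elems == elems]
limit = w
if limit != nums:
    elems += 0
else:
    nums = elems
limit = w != 15
w = w < 13
w = 15

limit = w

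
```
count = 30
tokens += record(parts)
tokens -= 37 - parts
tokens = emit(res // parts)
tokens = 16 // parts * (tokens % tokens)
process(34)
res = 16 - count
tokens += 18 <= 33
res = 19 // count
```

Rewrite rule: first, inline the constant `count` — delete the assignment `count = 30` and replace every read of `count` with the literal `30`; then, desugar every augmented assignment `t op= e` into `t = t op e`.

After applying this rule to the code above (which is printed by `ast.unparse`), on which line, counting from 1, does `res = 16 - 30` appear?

6

Transformed code:
tokens = tokens + record(parts)
tokens = tokens - (37 - parts)
tokens = emit(res // parts)
tokens = 16 // parts * (tokens % tokens)
process(34)
res = 16 - 30
tokens = tokens + (18 <= 33)
res = 19 // 30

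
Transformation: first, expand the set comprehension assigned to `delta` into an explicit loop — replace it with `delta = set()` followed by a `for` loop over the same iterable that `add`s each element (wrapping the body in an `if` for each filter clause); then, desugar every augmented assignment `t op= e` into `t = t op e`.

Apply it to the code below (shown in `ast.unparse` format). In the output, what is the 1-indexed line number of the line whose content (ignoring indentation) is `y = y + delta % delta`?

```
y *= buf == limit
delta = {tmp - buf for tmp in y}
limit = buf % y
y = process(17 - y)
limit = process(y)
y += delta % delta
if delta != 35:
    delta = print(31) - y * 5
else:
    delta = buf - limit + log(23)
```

Transformed code:
y = y * (buf == limit)
delta = set()
for tmp in y:
    delta.add(tmp - buf)
limit = buf % y
y = process(17 - y)
limit = process(y)
y = y + delta % delta
if delta != 35:
    delta = print(31) - y * 5
else:
    delta = buf - limit + log(23)

8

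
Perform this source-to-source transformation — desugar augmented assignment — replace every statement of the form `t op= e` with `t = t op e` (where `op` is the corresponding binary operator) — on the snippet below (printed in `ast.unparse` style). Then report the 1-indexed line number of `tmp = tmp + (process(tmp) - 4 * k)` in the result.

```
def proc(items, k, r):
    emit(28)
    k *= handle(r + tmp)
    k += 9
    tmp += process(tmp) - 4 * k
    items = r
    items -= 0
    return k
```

Transformed code:
def proc(items, k, r):
    emit(28)
    k = k * handle(r + tmp)
    k = k + 9
    tmp = tmp + (process(tmp) - 4 * k)
    items = r
    items = items - 0
    return k

5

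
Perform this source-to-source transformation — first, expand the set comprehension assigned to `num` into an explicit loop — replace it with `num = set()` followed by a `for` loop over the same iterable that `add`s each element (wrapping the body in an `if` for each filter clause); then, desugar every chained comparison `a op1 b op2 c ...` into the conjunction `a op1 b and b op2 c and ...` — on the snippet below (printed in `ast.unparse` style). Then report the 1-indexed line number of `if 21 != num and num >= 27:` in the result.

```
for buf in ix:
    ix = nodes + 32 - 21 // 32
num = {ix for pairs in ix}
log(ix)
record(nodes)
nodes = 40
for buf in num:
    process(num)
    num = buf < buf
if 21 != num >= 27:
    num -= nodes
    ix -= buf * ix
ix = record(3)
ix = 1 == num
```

Transformed code:
for buf in ix:
    ix = nodes + 32 - 21 // 32
num = set()
for pairs in ix:
    num.add(ix)
log(ix)
record(nodes)
nodes = 40
for buf in num:
    process(num)
    num = buf < buf
if 21 != num and num >= 27:
    num -= nodes
    ix -= buf * ix
ix = record(3)
ix = 1 == num

12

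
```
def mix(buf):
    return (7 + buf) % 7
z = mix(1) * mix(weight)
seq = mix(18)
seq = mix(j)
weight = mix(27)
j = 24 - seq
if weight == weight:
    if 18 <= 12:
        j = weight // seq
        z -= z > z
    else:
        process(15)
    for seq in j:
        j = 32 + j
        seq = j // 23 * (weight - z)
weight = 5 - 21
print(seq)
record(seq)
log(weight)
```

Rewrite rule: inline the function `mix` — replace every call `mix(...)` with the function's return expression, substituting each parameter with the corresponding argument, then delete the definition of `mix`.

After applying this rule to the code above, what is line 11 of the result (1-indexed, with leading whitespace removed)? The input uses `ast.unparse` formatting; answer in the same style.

Transformed code:
z = (7 + 1) % 7 * ((7 + weight) % 7)
seq = (7 + 18) % 7
seq = (7 + j) % 7
weight = (7 + 27) % 7
j = 24 - seq
if weight == weight:
    if 18 <= 12:
        j = weight // seq
        z -= z > z
    else:
        process(15)
    for seq in j:
        j = 32 + j
        seq = j // 23 * (weight - z)
weight = 5 - 21
print(seq)
record(seq)
log(weight)

process(15)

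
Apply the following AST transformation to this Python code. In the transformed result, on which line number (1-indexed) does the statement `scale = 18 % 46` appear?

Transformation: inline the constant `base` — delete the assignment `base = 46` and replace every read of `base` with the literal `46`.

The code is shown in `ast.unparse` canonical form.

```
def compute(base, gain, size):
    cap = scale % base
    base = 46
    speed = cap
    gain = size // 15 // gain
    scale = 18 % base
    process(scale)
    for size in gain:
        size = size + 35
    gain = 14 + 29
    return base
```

Transformed code:
def compute(base, gain, size):
    cap = scale % 46
    speed = cap
    gain = size // 15 // gain
    scale = 18 % 46
    process(scale)
    for size in gain:
        size = size + 35
    gain = 14 + 29
    return 46

5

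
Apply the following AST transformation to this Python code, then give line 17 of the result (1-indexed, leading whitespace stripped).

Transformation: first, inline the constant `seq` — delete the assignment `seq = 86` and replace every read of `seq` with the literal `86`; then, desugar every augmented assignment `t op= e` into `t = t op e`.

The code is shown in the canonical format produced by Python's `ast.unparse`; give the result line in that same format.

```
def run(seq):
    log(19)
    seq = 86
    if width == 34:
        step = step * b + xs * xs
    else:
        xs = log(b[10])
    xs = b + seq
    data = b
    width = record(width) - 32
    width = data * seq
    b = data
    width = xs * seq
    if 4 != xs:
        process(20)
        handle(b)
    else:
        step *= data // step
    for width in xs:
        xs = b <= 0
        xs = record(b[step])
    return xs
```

Transformed code:
def run(seq):
    log(19)
    if width == 34:
        step = step * b + xs * xs
    else:
        xs = log(b[10])
    xs = b + 86
    data = b
    width = record(width) - 32
    width = data * 86
    b = data
    width = xs * 86
    if 4 != xs:
        process(20)
        handle(b)
    else:
        step = step * (data // step)
    for width in xs:
        xs = b <= 0
        xs = record(b[step])
    return xs

step = step * (data // step)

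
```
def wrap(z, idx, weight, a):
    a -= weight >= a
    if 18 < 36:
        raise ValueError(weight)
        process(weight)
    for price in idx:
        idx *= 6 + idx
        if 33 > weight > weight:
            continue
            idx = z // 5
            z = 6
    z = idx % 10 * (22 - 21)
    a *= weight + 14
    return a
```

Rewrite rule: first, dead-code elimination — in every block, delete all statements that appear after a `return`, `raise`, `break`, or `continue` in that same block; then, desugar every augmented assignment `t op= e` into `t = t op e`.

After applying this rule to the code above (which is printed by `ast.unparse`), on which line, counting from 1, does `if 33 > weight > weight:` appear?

Transformed code:
def wrap(z, idx, weight, a):
    a = a - (weight >= a)
    if 18 < 36:
        raise ValueError(weight)
    for price in idx:
        idx = idx * (6 + idx)
        if 33 > weight > weight:
            continue
    z = idx % 10 * (22 - 21)
    a = a * (weight + 14)
    return a

7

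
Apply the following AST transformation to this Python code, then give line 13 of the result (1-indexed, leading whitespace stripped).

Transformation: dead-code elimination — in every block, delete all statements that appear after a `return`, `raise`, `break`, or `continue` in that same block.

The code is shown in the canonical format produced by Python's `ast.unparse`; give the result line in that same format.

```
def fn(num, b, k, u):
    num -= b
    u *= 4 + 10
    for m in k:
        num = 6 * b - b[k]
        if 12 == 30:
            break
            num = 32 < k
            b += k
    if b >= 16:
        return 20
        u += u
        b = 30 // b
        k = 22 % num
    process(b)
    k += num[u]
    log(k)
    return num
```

Transformed code:
def fn(num, b, k, u):
    num -= b
    u *= 4 + 10
    for m in k:
        num = 6 * b - b[k]
        if 12 == 30:
            break
    if b >= 16:
        return 20
    process(b)
    k += num[u]
    log(k)
    return num

return num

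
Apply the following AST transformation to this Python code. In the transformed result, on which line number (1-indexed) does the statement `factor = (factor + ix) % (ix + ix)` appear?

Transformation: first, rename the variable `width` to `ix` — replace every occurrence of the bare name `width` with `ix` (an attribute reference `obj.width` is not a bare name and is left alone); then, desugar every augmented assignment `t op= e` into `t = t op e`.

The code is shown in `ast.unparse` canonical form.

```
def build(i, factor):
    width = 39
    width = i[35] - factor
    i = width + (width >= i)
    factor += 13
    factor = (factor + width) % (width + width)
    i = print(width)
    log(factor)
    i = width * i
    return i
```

Transformed code:
def build(i, factor):
    ix = 39
    ix = i[35] - factor
    i = ix + (ix >= i)
    factor = factor + 13
    factor = (factor + ix) % (ix + ix)
    i = print(ix)
    log(factor)
    i = ix * i
    return i

6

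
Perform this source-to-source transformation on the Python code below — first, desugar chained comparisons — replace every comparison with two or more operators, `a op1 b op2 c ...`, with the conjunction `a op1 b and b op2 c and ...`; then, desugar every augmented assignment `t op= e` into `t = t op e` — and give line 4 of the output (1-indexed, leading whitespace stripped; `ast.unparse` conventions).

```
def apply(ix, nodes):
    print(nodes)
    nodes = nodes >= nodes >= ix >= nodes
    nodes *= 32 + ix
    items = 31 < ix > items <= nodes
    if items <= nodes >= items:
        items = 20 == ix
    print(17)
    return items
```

nodes = nodes * (32 + ix)

Transformed code:
def apply(ix, nodes):
    print(nodes)
    nodes = nodes >= nodes and nodes >= ix and (ix >= nodes)
    nodes = nodes * (32 + ix)
    items = 31 < ix and ix > items and (items <= nodes)
    if items <= nodes and nodes >= items:
        items = 20 == ix
    print(17)
    return items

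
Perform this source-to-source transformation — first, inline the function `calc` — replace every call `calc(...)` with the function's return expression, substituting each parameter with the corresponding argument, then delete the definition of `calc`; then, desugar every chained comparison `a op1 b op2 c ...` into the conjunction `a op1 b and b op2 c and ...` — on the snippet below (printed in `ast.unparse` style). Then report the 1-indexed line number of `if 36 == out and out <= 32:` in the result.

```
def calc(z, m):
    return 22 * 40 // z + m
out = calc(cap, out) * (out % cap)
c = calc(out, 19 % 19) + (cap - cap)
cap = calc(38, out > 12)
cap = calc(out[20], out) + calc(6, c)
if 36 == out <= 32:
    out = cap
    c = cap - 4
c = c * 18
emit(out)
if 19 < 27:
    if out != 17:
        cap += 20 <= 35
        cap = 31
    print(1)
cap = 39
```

Transformed code:
out = (22 * 40 // cap + out) * (out % cap)
c = 22 * 40 // out + 19 % 19 + (cap - cap)
cap = 22 * 40 // 38 + (out > 12)
cap = 22 * 40 // out[20] + out + (22 * 40 // 6 + c)
if 36 == out and out <= 32:
    out = cap
    c = cap - 4
c = c * 18
emit(out)
if 19 < 27:
    if out != 17:
        cap += 20 <= 35
        cap = 31
    print(1)
cap = 39

5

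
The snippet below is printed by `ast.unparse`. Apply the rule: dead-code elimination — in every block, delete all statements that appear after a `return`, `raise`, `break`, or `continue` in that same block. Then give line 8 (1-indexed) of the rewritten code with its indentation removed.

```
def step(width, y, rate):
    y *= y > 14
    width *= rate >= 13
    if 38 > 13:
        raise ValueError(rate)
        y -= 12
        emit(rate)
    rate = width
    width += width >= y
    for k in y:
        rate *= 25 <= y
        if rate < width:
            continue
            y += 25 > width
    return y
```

for k in y:

Transformed code:
def step(width, y, rate):
    y *= y > 14
    width *= rate >= 13
    if 38 > 13:
        raise ValueError(rate)
    rate = width
    width += width >= y
    for k in y:
        rate *= 25 <= y
        if rate < width:
            continue
    return y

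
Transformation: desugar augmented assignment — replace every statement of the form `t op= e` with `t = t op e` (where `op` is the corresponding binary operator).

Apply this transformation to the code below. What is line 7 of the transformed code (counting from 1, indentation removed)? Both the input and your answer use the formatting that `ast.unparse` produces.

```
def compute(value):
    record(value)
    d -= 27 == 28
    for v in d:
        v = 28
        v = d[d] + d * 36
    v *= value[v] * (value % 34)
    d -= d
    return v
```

v = v * (value[v] * (value % 34))

Transformed code:
def compute(value):
    record(value)
    d = d - (27 == 28)
    for v in d:
        v = 28
        v = d[d] + d * 36
    v = v * (value[v] * (value % 34))
    d = d - d
    return v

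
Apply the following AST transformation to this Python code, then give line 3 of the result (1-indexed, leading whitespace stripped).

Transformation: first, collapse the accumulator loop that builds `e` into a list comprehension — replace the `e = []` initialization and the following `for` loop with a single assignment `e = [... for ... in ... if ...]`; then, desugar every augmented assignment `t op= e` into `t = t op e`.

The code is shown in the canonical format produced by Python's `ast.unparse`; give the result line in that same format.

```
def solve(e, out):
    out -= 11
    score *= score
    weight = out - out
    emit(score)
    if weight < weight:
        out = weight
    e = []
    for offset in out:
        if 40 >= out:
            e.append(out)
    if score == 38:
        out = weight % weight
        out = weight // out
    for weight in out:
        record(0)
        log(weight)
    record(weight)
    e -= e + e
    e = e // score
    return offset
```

Transformed code:
def solve(e, out):
    out = out - 11
    score = score * score
    weight = out - out
    emit(score)
    if weight < weight:
        out = weight
    e = [out for offset in out if 40 >= out]
    if score == 38:
        out = weight % weight
        out = weight // out
    for weight in out:
        record(0)
        log(weight)
    record(weight)
    e = e - (e + e)
    e = e // score
    return offset

score = score * score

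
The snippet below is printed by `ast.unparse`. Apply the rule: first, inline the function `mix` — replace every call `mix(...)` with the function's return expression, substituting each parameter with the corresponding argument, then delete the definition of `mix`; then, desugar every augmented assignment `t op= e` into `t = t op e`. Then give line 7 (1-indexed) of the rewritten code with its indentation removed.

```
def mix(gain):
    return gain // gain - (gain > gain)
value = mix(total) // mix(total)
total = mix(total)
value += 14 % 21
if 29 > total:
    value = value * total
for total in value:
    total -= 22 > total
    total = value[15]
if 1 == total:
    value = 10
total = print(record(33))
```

Transformed code:
value = (total // total - (total > total)) // (total // total - (total > total))
total = total // total - (total > total)
value = value + 14 % 21
if 29 > total:
    value = value * total
for total in value:
    total = total - (22 > total)
    total = value[15]
if 1 == total:
    value = 10
total = print(record(33))

total = total - (22 > total)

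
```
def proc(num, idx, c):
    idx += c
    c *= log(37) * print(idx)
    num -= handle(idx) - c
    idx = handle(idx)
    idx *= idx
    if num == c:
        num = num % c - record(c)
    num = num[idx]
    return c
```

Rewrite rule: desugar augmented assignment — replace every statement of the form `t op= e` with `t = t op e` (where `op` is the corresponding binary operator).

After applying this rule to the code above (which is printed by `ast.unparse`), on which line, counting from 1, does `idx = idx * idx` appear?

6

Transformed code:
def proc(num, idx, c):
    idx = idx + c
    c = c * (log(37) * print(idx))
    num = num - (handle(idx) - c)
    idx = handle(idx)
    idx = idx * idx
    if num == c:
        num = num % c - record(c)
    num = num[idx]
    return c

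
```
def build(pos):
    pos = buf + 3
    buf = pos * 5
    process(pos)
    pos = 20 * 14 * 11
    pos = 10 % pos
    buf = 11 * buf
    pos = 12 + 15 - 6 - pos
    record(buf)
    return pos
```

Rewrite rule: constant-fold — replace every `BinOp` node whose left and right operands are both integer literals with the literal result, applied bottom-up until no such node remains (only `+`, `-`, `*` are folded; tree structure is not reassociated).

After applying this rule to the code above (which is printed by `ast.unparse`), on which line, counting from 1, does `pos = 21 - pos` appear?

8

Transformed code:
def build(pos):
    pos = buf + 3
    buf = pos * 5
    process(pos)
    pos = 3080
    pos = 10 % pos
    buf = 11 * buf
    pos = 21 - pos
    record(buf)
    return pos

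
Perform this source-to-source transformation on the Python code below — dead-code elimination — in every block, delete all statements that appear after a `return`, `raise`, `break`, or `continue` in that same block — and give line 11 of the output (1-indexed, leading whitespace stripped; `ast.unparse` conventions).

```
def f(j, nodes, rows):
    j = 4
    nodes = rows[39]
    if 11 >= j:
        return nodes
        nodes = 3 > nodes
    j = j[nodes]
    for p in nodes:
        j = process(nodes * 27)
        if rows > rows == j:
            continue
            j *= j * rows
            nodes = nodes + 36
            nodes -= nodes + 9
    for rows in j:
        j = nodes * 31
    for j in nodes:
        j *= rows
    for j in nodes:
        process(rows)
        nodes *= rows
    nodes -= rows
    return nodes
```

Transformed code:
def f(j, nodes, rows):
    j = 4
    nodes = rows[39]
    if 11 >= j:
        return nodes
    j = j[nodes]
    for p in nodes:
        j = process(nodes * 27)
        if rows > rows == j:
            continue
    for rows in j:
        j = nodes * 31
    for j in nodes:
        j *= rows
    for j in nodes:
        process(rows)
        nodes *= rows
    nodes -= rows
    return nodes

for rows in j:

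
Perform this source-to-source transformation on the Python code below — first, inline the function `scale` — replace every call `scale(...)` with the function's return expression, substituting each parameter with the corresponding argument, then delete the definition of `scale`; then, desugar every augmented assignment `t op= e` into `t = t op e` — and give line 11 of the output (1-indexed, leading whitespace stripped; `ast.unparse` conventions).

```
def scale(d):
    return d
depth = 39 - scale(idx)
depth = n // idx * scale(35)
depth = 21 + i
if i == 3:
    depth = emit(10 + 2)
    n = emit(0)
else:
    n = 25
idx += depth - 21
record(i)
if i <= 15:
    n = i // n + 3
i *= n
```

Transformed code:
depth = 39 - idx
depth = n // idx * 35
depth = 21 + i
if i == 3:
    depth = emit(10 + 2)
    n = emit(0)
else:
    n = 25
idx = idx + (depth - 21)
record(i)
if i <= 15:
    n = i // n + 3
i = i * n

if i <= 15:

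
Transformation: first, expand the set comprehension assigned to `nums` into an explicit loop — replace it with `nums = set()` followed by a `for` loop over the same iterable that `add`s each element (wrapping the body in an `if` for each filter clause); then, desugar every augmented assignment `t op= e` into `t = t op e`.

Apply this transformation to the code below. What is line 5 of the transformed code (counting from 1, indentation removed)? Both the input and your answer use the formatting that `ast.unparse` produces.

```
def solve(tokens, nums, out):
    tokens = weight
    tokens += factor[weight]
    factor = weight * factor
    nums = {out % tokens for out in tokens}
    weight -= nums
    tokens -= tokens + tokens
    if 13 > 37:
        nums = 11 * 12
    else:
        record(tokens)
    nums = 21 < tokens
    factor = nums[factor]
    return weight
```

nums = set()

Transformed code:
def solve(tokens, nums, out):
    tokens = weight
    tokens = tokens + factor[weight]
    factor = weight * factor
    nums = set()
    for out in tokens:
        nums.add(out % tokens)
    weight = weight - nums
    tokens = tokens - (tokens + tokens)
    if 13 > 37:
        nums = 11 * 12
    else:
        record(tokens)
    nums = 21 < tokens
    factor = nums[factor]
    return weight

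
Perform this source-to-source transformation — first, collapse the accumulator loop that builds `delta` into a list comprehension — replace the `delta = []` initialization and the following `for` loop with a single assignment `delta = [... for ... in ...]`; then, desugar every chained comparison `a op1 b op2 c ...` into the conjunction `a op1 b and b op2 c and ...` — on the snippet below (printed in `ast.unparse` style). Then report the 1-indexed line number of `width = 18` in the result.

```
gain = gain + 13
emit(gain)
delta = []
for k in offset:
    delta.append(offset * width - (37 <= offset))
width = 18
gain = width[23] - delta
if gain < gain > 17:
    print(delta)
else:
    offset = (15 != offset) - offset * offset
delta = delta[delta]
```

Transformed code:
gain = gain + 13
emit(gain)
delta = [offset * width - (37 <= offset) for k in offset]
width = 18
gain = width[23] - delta
if gain < gain and gain > 17:
    print(delta)
else:
    offset = (15 != offset) - offset * offset
delta = delta[delta]

4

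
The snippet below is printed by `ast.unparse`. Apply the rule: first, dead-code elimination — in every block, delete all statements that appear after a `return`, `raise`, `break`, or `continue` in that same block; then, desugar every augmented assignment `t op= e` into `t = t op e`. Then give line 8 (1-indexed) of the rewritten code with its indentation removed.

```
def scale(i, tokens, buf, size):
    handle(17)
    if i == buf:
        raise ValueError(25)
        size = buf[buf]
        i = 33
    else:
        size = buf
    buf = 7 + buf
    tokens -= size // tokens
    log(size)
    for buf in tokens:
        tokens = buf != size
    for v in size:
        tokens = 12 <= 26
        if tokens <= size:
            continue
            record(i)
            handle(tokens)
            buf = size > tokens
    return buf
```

Transformed code:
def scale(i, tokens, buf, size):
    handle(17)
    if i == buf:
        raise ValueError(25)
    else:
        size = buf
    buf = 7 + buf
    tokens = tokens - size // tokens
    log(size)
    for buf in tokens:
        tokens = buf != size
    for v in size:
        tokens = 12 <= 26
        if tokens <= size:
            continue
    return buf

tokens = tokens - size // tokens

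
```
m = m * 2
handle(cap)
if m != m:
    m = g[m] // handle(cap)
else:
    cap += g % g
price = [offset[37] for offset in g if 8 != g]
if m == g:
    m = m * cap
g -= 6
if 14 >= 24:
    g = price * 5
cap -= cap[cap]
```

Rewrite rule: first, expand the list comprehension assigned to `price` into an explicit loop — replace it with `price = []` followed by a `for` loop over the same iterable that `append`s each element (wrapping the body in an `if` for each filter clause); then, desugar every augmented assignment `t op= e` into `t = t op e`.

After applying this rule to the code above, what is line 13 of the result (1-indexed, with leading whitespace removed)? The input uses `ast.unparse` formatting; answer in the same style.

g = g - 6

Transformed code:
m = m * 2
handle(cap)
if m != m:
    m = g[m] // handle(cap)
else:
    cap = cap + g % g
price = []
for offset in g:
    if 8 != g:
        price.append(offset[37])
if m == g:
    m = m * cap
g = g - 6
if 14 >= 24:
    g = price * 5
cap = cap - cap[cap]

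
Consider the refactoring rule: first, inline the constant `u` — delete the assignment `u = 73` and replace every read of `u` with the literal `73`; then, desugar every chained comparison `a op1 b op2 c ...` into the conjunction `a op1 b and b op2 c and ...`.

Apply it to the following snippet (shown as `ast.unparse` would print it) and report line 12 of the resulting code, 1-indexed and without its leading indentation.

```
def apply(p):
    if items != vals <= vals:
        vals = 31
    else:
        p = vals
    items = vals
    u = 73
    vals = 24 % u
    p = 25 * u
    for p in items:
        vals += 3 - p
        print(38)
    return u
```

Transformed code:
def apply(p):
    if items != vals and vals <= vals:
        vals = 31
    else:
        p = vals
    items = vals
    vals = 24 % 73
    p = 25 * 73
    for p in items:
        vals += 3 - p
        print(38)
    return 73

return 73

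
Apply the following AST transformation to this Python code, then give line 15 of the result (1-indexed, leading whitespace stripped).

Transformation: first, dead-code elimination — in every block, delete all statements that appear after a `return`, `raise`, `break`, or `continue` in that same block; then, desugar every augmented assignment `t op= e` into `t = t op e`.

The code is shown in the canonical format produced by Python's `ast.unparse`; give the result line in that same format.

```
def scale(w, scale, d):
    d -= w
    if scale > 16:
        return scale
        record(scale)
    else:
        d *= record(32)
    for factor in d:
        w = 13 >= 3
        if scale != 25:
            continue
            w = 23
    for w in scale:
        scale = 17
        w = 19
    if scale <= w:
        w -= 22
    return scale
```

Transformed code:
def scale(w, scale, d):
    d = d - w
    if scale > 16:
        return scale
    else:
        d = d * record(32)
    for factor in d:
        w = 13 >= 3
        if scale != 25:
            continue
    for w in scale:
        scale = 17
        w = 19
    if scale <= w:
        w = w - 22
    return scale

w = w - 22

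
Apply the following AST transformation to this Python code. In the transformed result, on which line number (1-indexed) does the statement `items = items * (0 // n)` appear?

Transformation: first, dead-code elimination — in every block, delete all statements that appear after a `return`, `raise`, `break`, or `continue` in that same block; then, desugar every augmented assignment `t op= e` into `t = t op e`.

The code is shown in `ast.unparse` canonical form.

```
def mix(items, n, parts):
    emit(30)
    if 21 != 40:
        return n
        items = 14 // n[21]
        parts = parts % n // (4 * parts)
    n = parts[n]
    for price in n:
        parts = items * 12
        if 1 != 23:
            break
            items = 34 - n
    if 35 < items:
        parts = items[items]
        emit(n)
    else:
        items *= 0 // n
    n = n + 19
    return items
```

14

Transformed code:
def mix(items, n, parts):
    emit(30)
    if 21 != 40:
        return n
    n = parts[n]
    for price in n:
        parts = items * 12
        if 1 != 23:
            break
    if 35 < items:
        parts = items[items]
        emit(n)
    else:
        items = items * (0 // n)
    n = n + 19
    return items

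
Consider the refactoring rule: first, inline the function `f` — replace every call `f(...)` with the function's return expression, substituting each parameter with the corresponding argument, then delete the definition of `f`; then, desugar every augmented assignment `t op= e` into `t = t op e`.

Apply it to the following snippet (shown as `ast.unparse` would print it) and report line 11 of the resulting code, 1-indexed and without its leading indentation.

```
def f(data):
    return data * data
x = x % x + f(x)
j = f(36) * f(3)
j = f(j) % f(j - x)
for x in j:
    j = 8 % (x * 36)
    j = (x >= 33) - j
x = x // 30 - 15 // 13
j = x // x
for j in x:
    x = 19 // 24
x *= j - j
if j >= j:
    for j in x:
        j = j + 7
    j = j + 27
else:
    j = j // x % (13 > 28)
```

x = x * (j - j)

Transformed code:
x = x % x + x * x
j = 36 * 36 * (3 * 3)
j = j * j % ((j - x) * (j - x))
for x in j:
    j = 8 % (x * 36)
    j = (x >= 33) - j
x = x // 30 - 15 // 13
j = x // x
for j in x:
    x = 19 // 24
x = x * (j - j)
if j >= j:
    for j in x:
        j = j + 7
    j = j + 27
else:
    j = j // x % (13 > 28)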